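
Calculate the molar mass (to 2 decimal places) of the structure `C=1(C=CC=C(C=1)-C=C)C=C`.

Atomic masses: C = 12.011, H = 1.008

130.19

Molecular formula: C10H10.
M = 10×12.011 + 10×1.008 = 130.19 g/mol.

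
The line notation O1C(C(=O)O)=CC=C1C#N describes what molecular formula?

C6H3NO3

Heavy atoms from the SMILES: 6 C, 1 N, 3 O.
Implicit hydrogens by atom environment:
  2 × C (aromatic): 1 H each → 2
  2 × C (aromatic): no H
  2 × C: no H
  1 × N: no H
  1 × O: 1 H
  1 × O (aromatic): no H
  1 × O: no H
  Total hydrogens = 3.
Molecular formula: C6H3NO3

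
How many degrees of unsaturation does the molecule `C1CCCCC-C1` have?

1

Molecular formula from the SMILES: C7H14.
DoU = (2C + 2 + N − H − X)/2 = (2·7 + 2 + 0 − 14 − 0)/2 = 2/2 = 1.
(Structurally: 1 ring(s) + 0 π bond(s) = 1.)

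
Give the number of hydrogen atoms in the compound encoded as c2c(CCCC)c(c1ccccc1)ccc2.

18

Hydrogens are implicit in SMILES; fill each atom to its normal valence:
  9 × C (aromatic): 1 H each → 9
  3 × C: 2 H each → 6
  3 × C (aromatic): no H
  1 × C: 3 H
  Total hydrogens = 18.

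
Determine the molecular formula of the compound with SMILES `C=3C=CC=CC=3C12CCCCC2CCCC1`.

Heavy atoms from the SMILES: 16 C.
Implicit hydrogens by atom environment:
  8 × C: 2 H each → 16
  5 × C (aromatic): 1 H each → 5
  1 × C: 1 H
  1 × C: no H
  1 × C (aromatic): no H
  Total hydrogens = 22.
Molecular formula: C16H22

C16H22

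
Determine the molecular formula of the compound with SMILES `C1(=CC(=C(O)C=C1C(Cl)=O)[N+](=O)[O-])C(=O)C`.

C9H6ClNO5

Heavy atoms from the SMILES: 9 C, 1 Cl, 1 N, 5 O.
Implicit hydrogens by atom environment:
  4 × C (aromatic): no H
  3 × O: no H
  2 × C (aromatic): 1 H each → 2
  2 × C: no H
  1 × C: 3 H
  1 × Cl: no H
  1 × N (charge +1): no H
  1 × O: 1 H
  1 × O (charge -1): no H
  Total hydrogens = 6.
Molecular formula: C9H6ClNO5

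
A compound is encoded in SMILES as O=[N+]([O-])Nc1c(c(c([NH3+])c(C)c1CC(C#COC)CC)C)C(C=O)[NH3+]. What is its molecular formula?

[C17H26N4O4]2+

Heavy atoms from the SMILES: 17 C, 4 N, 4 O.
Implicit hydrogens by atom environment:
  6 × C (aromatic): no H
  4 × C: 3 H each → 12
  3 × C: 1 H each → 3
  3 × O: no H
  2 × C: 2 H each → 4
  2 × C: no H
  2 × N (charge +1): 3 H each → 6
  1 × N: 1 H
  1 × N (charge +1): no H
  1 × O (charge -1): no H
  Total hydrogens = 26.
Net charge +2.
Molecular formula: [C17H26N4O4]2+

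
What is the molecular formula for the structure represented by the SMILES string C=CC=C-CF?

C5H7F

Heavy atoms from the SMILES: 5 C, 1 F.
Implicit hydrogens by atom environment:
  3 × C: 1 H each → 3
  2 × C: 2 H each → 4
  1 × F: no H
  Total hydrogens = 7.
Molecular formula: C5H7F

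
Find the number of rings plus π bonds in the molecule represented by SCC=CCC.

1

Molecular formula from the SMILES: C5H10S.
DoU = (2C + 2 + N − H − X)/2 = (2·5 + 2 + 0 − 10 − 0)/2 = 2/2 = 1.
(Structurally: 0 ring(s) + 1 π bond(s) = 1.)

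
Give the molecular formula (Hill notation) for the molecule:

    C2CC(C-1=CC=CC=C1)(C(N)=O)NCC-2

Heavy atoms from the SMILES: 12 C, 2 N, 1 O.
Implicit hydrogens by atom environment:
  5 × C (aromatic): 1 H each → 5
  4 × C: 2 H each → 8
  2 × C: no H
  1 × C (aromatic): no H
  1 × N: 2 H
  1 × N: 1 H
  1 × O: no H
  Total hydrogens = 16.
Molecular formula: C12H16N2O

C12H16N2O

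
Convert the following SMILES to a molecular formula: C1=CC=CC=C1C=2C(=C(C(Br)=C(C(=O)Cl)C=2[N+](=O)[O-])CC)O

Heavy atoms from the SMILES: 1 Br, 15 C, 1 Cl, 1 N, 4 O.
Implicit hydrogens by atom environment:
  7 × C (aromatic): no H
  5 × C (aromatic): 1 H each → 5
  2 × O: no H
  1 × Br: no H
  1 × C: 3 H
  1 × C: 2 H
  1 × C: no H
  1 × Cl: no H
  1 × N (charge +1): no H
  1 × O: 1 H
  1 × O (charge -1): no H
  Total hydrogens = 11.
Molecular formula: C15H11BrClNO4

C15H11BrClNO4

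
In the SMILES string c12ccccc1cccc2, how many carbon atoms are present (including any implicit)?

The symbol for carbon appears 10 times in the SMILES. Lowercase c denotes aromatic carbon and counts toward C.

10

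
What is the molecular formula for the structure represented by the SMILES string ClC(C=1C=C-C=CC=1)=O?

C7H5ClO

Heavy atoms from the SMILES: 7 C, 1 Cl, 1 O.
Implicit hydrogens by atom environment:
  5 × C (aromatic): 1 H each → 5
  1 × C (aromatic): no H
  1 × C: no H
  1 × Cl: no H
  1 × O: no H
  Total hydrogens = 5.
Molecular formula: C7H5ClO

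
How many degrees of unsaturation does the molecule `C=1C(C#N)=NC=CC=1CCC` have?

6

Molecular formula from the SMILES: C9H10N2.
DoU = (2C + 2 + N − H − X)/2 = (2·9 + 2 + 2 − 10 − 0)/2 = 12/2 = 6.
(Structurally: 1 ring(s) + 5 π bond(s) = 6.)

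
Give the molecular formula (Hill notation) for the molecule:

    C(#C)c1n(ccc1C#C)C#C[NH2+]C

Heavy atoms from the SMILES: 11 C, 2 N.
Implicit hydrogens by atom environment:
  4 × C: no H
  2 × C (aromatic): 1 H each → 2
  2 × C: 1 H each → 2
  2 × C (aromatic): no H
  1 × C: 3 H
  1 × N (charge +1): 2 H
  1 × N (aromatic): no H
  Total hydrogens = 9.
Net charge +1.
Molecular formula: C11H9N2+

C11H9N2+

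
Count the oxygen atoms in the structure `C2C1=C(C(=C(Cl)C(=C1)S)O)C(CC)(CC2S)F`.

The symbol for oxygen appears 1 time in the SMILES.

1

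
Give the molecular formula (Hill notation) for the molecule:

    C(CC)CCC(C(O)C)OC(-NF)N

C9H21FN2O2

Heavy atoms from the SMILES: 9 C, 1 F, 2 N, 2 O.
Implicit hydrogens by atom environment:
  4 × C: 2 H each → 8
  3 × C: 1 H each → 3
  2 × C: 3 H each → 6
  1 × F: no H
  1 × N: 2 H
  1 × N: 1 H
  1 × O: 1 H
  1 × O: no H
  Total hydrogens = 21.
Molecular formula: C9H21FN2O2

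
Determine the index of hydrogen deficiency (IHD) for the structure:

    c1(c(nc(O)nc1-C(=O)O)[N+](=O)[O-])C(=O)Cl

7

Molecular formula from the SMILES: C6H2ClN3O6.
DoU = (2C + 2 + N − H − X)/2 = (2·6 + 2 + 3 − 2 − 1)/2 = 14/2 = 7.
(Structurally: 1 ring(s) + 6 π bond(s) = 7.)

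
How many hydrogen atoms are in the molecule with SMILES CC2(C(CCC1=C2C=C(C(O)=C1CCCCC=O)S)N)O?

23

Hydrogens are implicit in SMILES; fill each atom to its normal valence:
  6 × C: 2 H each → 12
  5 × C (aromatic): no H
  2 × C: 1 H each → 2
  2 × O: 1 H each → 2
  1 × C: 3 H
  1 × C (aromatic): 1 H
  1 × C: no H
  1 × N: 2 H
  1 × O: no H
  1 × S: 1 H
  Total hydrogens = 23.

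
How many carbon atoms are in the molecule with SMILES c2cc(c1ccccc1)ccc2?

The symbol for carbon appears 12 times in the SMILES. Lowercase c denotes aromatic carbon and counts toward C.

12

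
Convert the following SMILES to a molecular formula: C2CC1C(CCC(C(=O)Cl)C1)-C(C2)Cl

Heavy atoms from the SMILES: 11 C, 2 Cl, 1 O.
Implicit hydrogens by atom environment:
  6 × C: 2 H each → 12
  4 × C: 1 H each → 4
  2 × Cl: no H
  1 × C: no H
  1 × O: no H
  Total hydrogens = 16.
Molecular formula: C11H16Cl2O

C11H16Cl2O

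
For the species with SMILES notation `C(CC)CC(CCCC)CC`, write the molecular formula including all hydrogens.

C11H24

Heavy atoms from the SMILES: 11 C.
Implicit hydrogens by atom environment:
  7 × C: 2 H each → 14
  3 × C: 3 H each → 9
  1 × C: 1 H
  Total hydrogens = 24.
Molecular formula: C11H24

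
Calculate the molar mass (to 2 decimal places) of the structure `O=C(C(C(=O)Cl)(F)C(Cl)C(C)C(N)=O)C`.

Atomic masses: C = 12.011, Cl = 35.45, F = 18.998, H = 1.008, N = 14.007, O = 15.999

258.07

Molecular formula: C8H10Cl2FNO3.
M = 8×12.011 + 2×35.45 + 1×18.998 + 10×1.008 + 1×14.007 + 3×15.999 = 258.07 g/mol.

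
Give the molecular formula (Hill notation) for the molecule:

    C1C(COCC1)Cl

Heavy atoms from the SMILES: 5 C, 1 Cl, 1 O.
Implicit hydrogens by atom environment:
  4 × C: 2 H each → 8
  1 × C: 1 H
  1 × Cl: no H
  1 × O: no H
  Total hydrogens = 9.
Molecular formula: C5H9ClO

C5H9ClO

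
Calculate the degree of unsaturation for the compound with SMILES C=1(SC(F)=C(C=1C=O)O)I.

Molecular formula from the SMILES: C5H2FIO2S.
DoU = (2C + 2 + N − H − X)/2 = (2·5 + 2 + 0 − 2 − 2)/2 = 8/2 = 4.
(Structurally: 1 ring(s) + 3 π bond(s) = 4.)

4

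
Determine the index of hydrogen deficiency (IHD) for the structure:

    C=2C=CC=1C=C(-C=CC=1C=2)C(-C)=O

Molecular formula from the SMILES: C12H10O.
DoU = (2C + 2 + N − H − X)/2 = (2·12 + 2 + 0 − 10 − 0)/2 = 16/2 = 8.
(Structurally: 2 ring(s) + 6 π bond(s) = 8.)

8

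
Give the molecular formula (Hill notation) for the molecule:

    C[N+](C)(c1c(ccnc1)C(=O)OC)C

Heavy atoms from the SMILES: 10 C, 2 N, 2 O.
Implicit hydrogens by atom environment:
  4 × C: 3 H each → 12
  3 × C (aromatic): 1 H each → 3
  2 × C (aromatic): no H
  2 × O: no H
  1 × C: no H
  1 × N (aromatic): no H
  1 × N (charge +1): no H
  Total hydrogens = 15.
Net charge +1.
Molecular formula: C10H15N2O2+

C10H15N2O2+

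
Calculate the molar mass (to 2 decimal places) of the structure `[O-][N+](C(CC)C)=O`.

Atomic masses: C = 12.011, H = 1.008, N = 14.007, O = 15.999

Molecular formula: C4H9NO2.
M = 4×12.011 + 9×1.008 + 1×14.007 + 2×15.999 = 103.12 g/mol.

103.12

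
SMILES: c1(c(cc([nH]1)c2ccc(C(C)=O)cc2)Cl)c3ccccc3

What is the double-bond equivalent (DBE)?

12

Molecular formula from the SMILES: C18H14ClNO.
DoU = (2C + 2 + N − H − X)/2 = (2·18 + 2 + 1 − 14 − 1)/2 = 24/2 = 12.
(Structurally: 3 ring(s) + 9 π bond(s) = 12.)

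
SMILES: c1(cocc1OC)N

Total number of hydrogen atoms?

7

Hydrogens are implicit in SMILES; fill each atom to its normal valence:
  2 × C (aromatic): 1 H each → 2
  2 × C (aromatic): no H
  1 × C: 3 H
  1 × N: 2 H
  1 × O (aromatic): no H
  1 × O: no H
  Total hydrogens = 7.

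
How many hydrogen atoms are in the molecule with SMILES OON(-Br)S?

Hydrogens are implicit in SMILES; fill each atom to its normal valence:
  1 × Br: no H
  1 × N: no H
  1 × O: 1 H
  1 × O: no H
  1 × S: 1 H
  Total hydrogens = 2.

2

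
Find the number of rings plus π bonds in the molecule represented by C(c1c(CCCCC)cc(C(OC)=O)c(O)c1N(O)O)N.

5

Molecular formula from the SMILES: C14H22N2O5.
DoU = (2C + 2 + N − H − X)/2 = (2·14 + 2 + 2 − 22 − 0)/2 = 10/2 = 5.
(Structurally: 1 ring(s) + 4 π bond(s) = 5.)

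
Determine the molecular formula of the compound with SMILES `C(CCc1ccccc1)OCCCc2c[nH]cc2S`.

C16H21NOS

Heavy atoms from the SMILES: 16 C, 1 N, 1 O, 1 S.
Implicit hydrogens by atom environment:
  7 × C (aromatic): 1 H each → 7
  6 × C: 2 H each → 12
  3 × C (aromatic): no H
  1 × N (aromatic): 1 H
  1 × O: no H
  1 × S: 1 H
  Total hydrogens = 21.
Molecular formula: C16H21NOS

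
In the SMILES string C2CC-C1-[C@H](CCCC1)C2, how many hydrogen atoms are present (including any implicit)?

18

Hydrogens are implicit in SMILES; fill each atom to its normal valence:
  8 × C: 2 H each → 16
  2 × C: 1 H each → 2
  Total hydrogens = 18.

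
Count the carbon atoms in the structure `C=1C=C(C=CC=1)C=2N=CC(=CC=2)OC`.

12

The symbol for carbon appears 12 times in the SMILES.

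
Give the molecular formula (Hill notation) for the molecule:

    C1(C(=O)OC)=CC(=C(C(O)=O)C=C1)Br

Heavy atoms from the SMILES: 1 Br, 9 C, 4 O.
Implicit hydrogens by atom environment:
  3 × C (aromatic): 1 H each → 3
  3 × C (aromatic): no H
  3 × O: no H
  2 × C: no H
  1 × Br: no H
  1 × C: 3 H
  1 × O: 1 H
  Total hydrogens = 7.
Molecular formula: C9H7BrO4

C9H7BrO4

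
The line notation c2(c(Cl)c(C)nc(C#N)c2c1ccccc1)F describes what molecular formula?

C13H8ClFN2

Heavy atoms from the SMILES: 13 C, 1 Cl, 1 F, 2 N.
Implicit hydrogens by atom environment:
  6 × C (aromatic): no H
  5 × C (aromatic): 1 H each → 5
  1 × C: 3 H
  1 × C: no H
  1 × Cl: no H
  1 × F: no H
  1 × N (aromatic): no H
  1 × N: no H
  Total hydrogens = 8.
Molecular formula: C13H8ClFN2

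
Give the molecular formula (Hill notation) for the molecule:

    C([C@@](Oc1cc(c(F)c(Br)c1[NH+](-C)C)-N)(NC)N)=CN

Heavy atoms from the SMILES: 1 Br, 12 C, 1 F, 5 N, 1 O.
Implicit hydrogens by atom environment:
  5 × C (aromatic): no H
  3 × C: 3 H each → 9
  3 × N: 2 H each → 6
  2 × C: 1 H each → 2
  1 × Br: no H
  1 × C (aromatic): 1 H
  1 × C: no H
  1 × F: no H
  1 × N: 1 H
  1 × N (charge +1): 1 H
  1 × O: no H
  Total hydrogens = 20.
Net charge +1.
Molecular formula: C12H20BrFN5O+

C12H20BrFN5O+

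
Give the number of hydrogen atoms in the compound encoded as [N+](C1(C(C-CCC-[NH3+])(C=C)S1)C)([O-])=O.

Hydrogens are implicit in SMILES; fill each atom to its normal valence:
  5 × C: 2 H each → 10
  2 × C: no H
  1 × C: 3 H
  1 × C: 1 H
  1 × N (charge +1): 3 H
  1 × N (charge +1): no H
  1 × O: no H
  1 × O (charge -1): no H
  1 × S: no H
  Total hydrogens = 17.

17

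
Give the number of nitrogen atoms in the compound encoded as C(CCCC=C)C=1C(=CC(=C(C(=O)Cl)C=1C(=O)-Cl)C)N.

1

The symbol for nitrogen appears 1 time in the SMILES.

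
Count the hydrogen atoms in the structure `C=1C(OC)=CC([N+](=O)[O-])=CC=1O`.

7

Hydrogens are implicit in SMILES; fill each atom to its normal valence:
  3 × C (aromatic): 1 H each → 3
  3 × C (aromatic): no H
  2 × O: no H
  1 × C: 3 H
  1 × N (charge +1): no H
  1 × O: 1 H
  1 × O (charge -1): no H
  Total hydrogens = 7.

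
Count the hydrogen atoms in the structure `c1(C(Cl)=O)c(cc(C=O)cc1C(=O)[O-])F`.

Hydrogens are implicit in SMILES; fill each atom to its normal valence:
  4 × C (aromatic): no H
  3 × O: no H
  2 × C (aromatic): 1 H each → 2
  2 × C: no H
  1 × C: 1 H
  1 × Cl: no H
  1 × F: no H
  1 × O (charge -1): no H
  Total hydrogens = 3.

3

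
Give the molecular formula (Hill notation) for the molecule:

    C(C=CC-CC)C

C7H14

Heavy atoms from the SMILES: 7 C.
Implicit hydrogens by atom environment:
  3 × C: 2 H each → 6
  2 × C: 3 H each → 6
  2 × C: 1 H each → 2
  Total hydrogens = 14.
Molecular formula: C7H14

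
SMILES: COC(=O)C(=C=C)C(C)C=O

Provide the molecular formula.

C8H10O3

Heavy atoms from the SMILES: 8 C, 3 O.
Implicit hydrogens by atom environment:
  3 × C: no H
  3 × O: no H
  2 × C: 3 H each → 6
  2 × C: 1 H each → 2
  1 × C: 2 H
  Total hydrogens = 10.
Molecular formula: C8H10O3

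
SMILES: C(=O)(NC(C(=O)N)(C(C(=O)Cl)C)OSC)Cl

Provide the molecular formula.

Heavy atoms from the SMILES: 7 C, 2 Cl, 2 N, 4 O, 1 S.
Implicit hydrogens by atom environment:
  4 × C: no H
  4 × O: no H
  2 × C: 3 H each → 6
  2 × Cl: no H
  1 × C: 1 H
  1 × N: 2 H
  1 × N: 1 H
  1 × S: no H
  Total hydrogens = 10.
Molecular formula: C7H10Cl2N2O4S

C7H10Cl2N2O4S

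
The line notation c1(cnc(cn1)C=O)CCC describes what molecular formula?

C8H10N2O

Heavy atoms from the SMILES: 8 C, 2 N, 1 O.
Implicit hydrogens by atom environment:
  2 × C: 2 H each → 4
  2 × C (aromatic): 1 H each → 2
  2 × C (aromatic): no H
  2 × N (aromatic): no H
  1 × C: 3 H
  1 × C: 1 H
  1 × O: no H
  Total hydrogens = 10.
Molecular formula: C8H10N2O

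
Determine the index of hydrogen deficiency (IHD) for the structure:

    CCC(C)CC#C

Molecular formula from the SMILES: C7H12.
DoU = (2C + 2 + N − H − X)/2 = (2·7 + 2 + 0 − 12 − 0)/2 = 4/2 = 2.
(Structurally: 0 ring(s) + 2 π bond(s) = 2.)

2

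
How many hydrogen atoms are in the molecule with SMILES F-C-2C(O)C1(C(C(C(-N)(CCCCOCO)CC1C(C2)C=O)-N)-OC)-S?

31

Hydrogens are implicit in SMILES; fill each atom to its normal valence:
  7 × C: 2 H each → 14
  7 × C: 1 H each → 7
  3 × O: no H
  2 × C: no H
  2 × N: 2 H each → 4
  2 × O: 1 H each → 2
  1 × C: 3 H
  1 × F: no H
  1 × S: 1 H
  Total hydrogens = 31.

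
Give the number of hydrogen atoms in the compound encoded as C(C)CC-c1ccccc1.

14

Hydrogens are implicit in SMILES; fill each atom to its normal valence:
  5 × C (aromatic): 1 H each → 5
  3 × C: 2 H each → 6
  1 × C: 3 H
  1 × C (aromatic): no H
  Total hydrogens = 14.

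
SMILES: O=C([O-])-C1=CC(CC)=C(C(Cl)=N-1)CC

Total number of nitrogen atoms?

The symbol for nitrogen appears 1 time in the SMILES.

1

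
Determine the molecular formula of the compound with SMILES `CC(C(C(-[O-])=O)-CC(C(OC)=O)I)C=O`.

C9H12IO5-

Heavy atoms from the SMILES: 9 C, 1 I, 5 O.
Implicit hydrogens by atom environment:
  4 × C: 1 H each → 4
  4 × O: no H
  2 × C: 3 H each → 6
  2 × C: no H
  1 × C: 2 H
  1 × I: no H
  1 × O (charge -1): no H
  Total hydrogens = 12.
Net charge -1.
Molecular formula: C9H12IO5-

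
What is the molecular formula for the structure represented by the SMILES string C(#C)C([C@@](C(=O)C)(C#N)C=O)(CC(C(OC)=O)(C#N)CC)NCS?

C16H19N3O4S

Heavy atoms from the SMILES: 16 C, 3 N, 4 O, 1 S.
Implicit hydrogens by atom environment:
  8 × C: no H
  4 × O: no H
  3 × C: 3 H each → 9
  3 × C: 2 H each → 6
  2 × C: 1 H each → 2
  2 × N: no H
  1 × N: 1 H
  1 × S: 1 H
  Total hydrogens = 19.
Molecular formula: C16H19N3O4S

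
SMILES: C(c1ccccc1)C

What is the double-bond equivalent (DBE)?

4

Molecular formula from the SMILES: C8H10.
DoU = (2C + 2 + N − H − X)/2 = (2·8 + 2 + 0 − 10 − 0)/2 = 8/2 = 4.
(Structurally: 1 ring(s) + 3 π bond(s) = 4.)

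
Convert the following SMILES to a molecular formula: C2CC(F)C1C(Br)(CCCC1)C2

Heavy atoms from the SMILES: 1 Br, 10 C, 1 F.
Implicit hydrogens by atom environment:
  7 × C: 2 H each → 14
  2 × C: 1 H each → 2
  1 × Br: no H
  1 × C: no H
  1 × F: no H
  Total hydrogens = 16.
Molecular formula: C10H16BrF

C10H16BrF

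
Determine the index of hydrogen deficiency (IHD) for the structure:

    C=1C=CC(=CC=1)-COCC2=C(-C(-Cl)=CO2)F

7

Molecular formula from the SMILES: C12H10ClFO2.
DoU = (2C + 2 + N − H − X)/2 = (2·12 + 2 + 0 − 10 − 2)/2 = 14/2 = 7.
(Structurally: 2 ring(s) + 5 π bond(s) = 7.)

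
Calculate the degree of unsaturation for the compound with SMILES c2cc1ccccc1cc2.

Molecular formula from the SMILES: C10H8.
DoU = (2C + 2 + N − H − X)/2 = (2·10 + 2 + 0 − 8 − 0)/2 = 14/2 = 7.
(Structurally: 2 ring(s) + 5 π bond(s) = 7.)

7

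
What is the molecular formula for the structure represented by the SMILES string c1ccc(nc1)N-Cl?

Heavy atoms from the SMILES: 5 C, 1 Cl, 2 N.
Implicit hydrogens by atom environment:
  4 × C (aromatic): 1 H each → 4
  1 × C (aromatic): no H
  1 × Cl: no H
  1 × N: 1 H
  1 × N (aromatic): no H
  Total hydrogens = 5.
Molecular formula: C5H5ClN2

C5H5ClN2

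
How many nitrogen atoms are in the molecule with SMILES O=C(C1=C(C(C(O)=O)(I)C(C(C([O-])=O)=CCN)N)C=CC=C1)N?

The symbol for nitrogen appears 3 times in the SMILES.

3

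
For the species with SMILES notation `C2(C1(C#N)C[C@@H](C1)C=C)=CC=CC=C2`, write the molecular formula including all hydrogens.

C13H13N

Heavy atoms from the SMILES: 13 C, 1 N.
Implicit hydrogens by atom environment:
  5 × C (aromatic): 1 H each → 5
  3 × C: 2 H each → 6
  2 × C: 1 H each → 2
  2 × C: no H
  1 × C (aromatic): no H
  1 × N: no H
  Total hydrogens = 13.
Molecular formula: C13H13N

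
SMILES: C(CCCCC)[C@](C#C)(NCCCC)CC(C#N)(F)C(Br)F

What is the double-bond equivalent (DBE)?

4

Molecular formula from the SMILES: C17H27BrF2N2.
DoU = (2C + 2 + N − H − X)/2 = (2·17 + 2 + 2 − 27 − 3)/2 = 8/2 = 4.
(Structurally: 0 ring(s) + 4 π bond(s) = 4.)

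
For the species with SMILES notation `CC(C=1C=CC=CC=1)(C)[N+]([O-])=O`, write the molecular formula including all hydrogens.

Heavy atoms from the SMILES: 9 C, 1 N, 2 O.
Implicit hydrogens by atom environment:
  5 × C (aromatic): 1 H each → 5
  2 × C: 3 H each → 6
  1 × C: no H
  1 × C (aromatic): no H
  1 × N (charge +1): no H
  1 × O: no H
  1 × O (charge -1): no H
  Total hydrogens = 11.
Molecular formula: C9H11NO2

C9H11NO2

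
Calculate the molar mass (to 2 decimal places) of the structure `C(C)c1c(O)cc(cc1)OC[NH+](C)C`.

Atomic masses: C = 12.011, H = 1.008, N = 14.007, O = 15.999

Molecular formula: C11H18NO2+.
M = 11×12.011 + 18×1.008 + 1×14.007 + 2×15.999 = 196.27 g/mol.

196.27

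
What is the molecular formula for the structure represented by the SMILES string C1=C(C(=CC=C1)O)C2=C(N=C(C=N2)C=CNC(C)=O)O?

Heavy atoms from the SMILES: 14 C, 3 N, 3 O.
Implicit hydrogens by atom environment:
  5 × C (aromatic): 1 H each → 5
  5 × C (aromatic): no H
  2 × C: 1 H each → 2
  2 × N (aromatic): no H
  2 × O: 1 H each → 2
  1 × C: 3 H
  1 × C: no H
  1 × N: 1 H
  1 × O: no H
  Total hydrogens = 13.
Molecular formula: C14H13N3O3

C14H13N3O3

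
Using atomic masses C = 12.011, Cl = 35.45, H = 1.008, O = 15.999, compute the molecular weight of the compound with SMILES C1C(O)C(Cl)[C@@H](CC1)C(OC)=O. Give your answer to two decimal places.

Molecular formula: C8H13ClO3.
M = 8×12.011 + 1×35.45 + 13×1.008 + 3×15.999 = 192.64 g/mol.

192.64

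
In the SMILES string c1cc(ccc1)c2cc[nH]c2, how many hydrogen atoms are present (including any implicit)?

9

Hydrogens are implicit in SMILES; fill each atom to its normal valence:
  8 × C (aromatic): 1 H each → 8
  2 × C (aromatic): no H
  1 × N (aromatic): 1 H
  Total hydrogens = 9.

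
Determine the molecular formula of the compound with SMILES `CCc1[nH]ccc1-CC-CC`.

Heavy atoms from the SMILES: 10 C, 1 N.
Implicit hydrogens by atom environment:
  4 × C: 2 H each → 8
  2 × C: 3 H each → 6
  2 × C (aromatic): 1 H each → 2
  2 × C (aromatic): no H
  1 × N (aromatic): 1 H
  Total hydrogens = 17.
Molecular formula: C10H17N

C10H17N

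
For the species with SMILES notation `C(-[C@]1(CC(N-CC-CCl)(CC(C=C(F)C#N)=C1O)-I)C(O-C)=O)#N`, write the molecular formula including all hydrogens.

Heavy atoms from the SMILES: 15 C, 1 Cl, 1 F, 1 I, 3 N, 3 O.
Implicit hydrogens by atom environment:
  8 × C: no H
  5 × C: 2 H each → 10
  2 × N: no H
  2 × O: no H
  1 × C: 3 H
  1 × C: 1 H
  1 × Cl: no H
  1 × F: no H
  1 × I: no H
  1 × N: 1 H
  1 × O: 1 H
  Total hydrogens = 16.
Molecular formula: C15H16ClFIN3O3

C15H16ClFIN3O3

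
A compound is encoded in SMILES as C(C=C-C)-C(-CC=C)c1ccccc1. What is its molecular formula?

C14H18

Heavy atoms from the SMILES: 14 C.
Implicit hydrogens by atom environment:
  5 × C (aromatic): 1 H each → 5
  4 × C: 1 H each → 4
  3 × C: 2 H each → 6
  1 × C: 3 H
  1 × C (aromatic): no H
  Total hydrogens = 18.
Molecular formula: C14H18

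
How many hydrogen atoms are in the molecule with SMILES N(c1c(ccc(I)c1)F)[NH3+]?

Hydrogens are implicit in SMILES; fill each atom to its normal valence:
  3 × C (aromatic): 1 H each → 3
  3 × C (aromatic): no H
  1 × F: no H
  1 × I: no H
  1 × N (charge +1): 3 H
  1 × N: 1 H
  Total hydrogens = 7.

7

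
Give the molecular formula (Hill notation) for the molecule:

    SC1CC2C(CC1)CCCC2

C10H18S

Heavy atoms from the SMILES: 10 C, 1 S.
Implicit hydrogens by atom environment:
  7 × C: 2 H each → 14
  3 × C: 1 H each → 3
  1 × S: 1 H
  Total hydrogens = 18.
Molecular formula: C10H18S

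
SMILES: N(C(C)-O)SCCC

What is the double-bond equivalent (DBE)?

0

Molecular formula from the SMILES: C5H13NOS.
DoU = (2C + 2 + N − H − X)/2 = (2·5 + 2 + 1 − 13 − 0)/2 = 0/2 = 0.
(Structurally: 0 ring(s) + 0 π bond(s) = 0.)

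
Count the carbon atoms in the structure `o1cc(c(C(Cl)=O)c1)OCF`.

6

The symbol for carbon appears 6 times in the SMILES. Lowercase c denotes aromatic carbon and counts toward C.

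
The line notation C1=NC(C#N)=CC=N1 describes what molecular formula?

Heavy atoms from the SMILES: 5 C, 3 N.
Implicit hydrogens by atom environment:
  3 × C (aromatic): 1 H each → 3
  2 × N (aromatic): no H
  1 × C (aromatic): no H
  1 × C: no H
  1 × N: no H
  Total hydrogens = 3.
Molecular formula: C5H3N3

C5H3N3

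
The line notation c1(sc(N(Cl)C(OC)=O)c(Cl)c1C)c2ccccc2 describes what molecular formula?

C13H11Cl2NO2S

Heavy atoms from the SMILES: 13 C, 2 Cl, 1 N, 2 O, 1 S.
Implicit hydrogens by atom environment:
  5 × C (aromatic): 1 H each → 5
  5 × C (aromatic): no H
  2 × C: 3 H each → 6
  2 × Cl: no H
  2 × O: no H
  1 × C: no H
  1 × N: no H
  1 × S (aromatic): no H
  Total hydrogens = 11.
Molecular formula: C13H11Cl2NO2S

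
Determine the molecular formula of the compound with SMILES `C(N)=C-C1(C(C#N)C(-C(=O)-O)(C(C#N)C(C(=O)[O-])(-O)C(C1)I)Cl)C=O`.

Heavy atoms from the SMILES: 14 C, 1 Cl, 1 I, 3 N, 6 O.
Implicit hydrogens by atom environment:
  7 × C: no H
  6 × C: 1 H each → 6
  3 × O: no H
  2 × N: no H
  2 × O: 1 H each → 2
  1 × C: 2 H
  1 × Cl: no H
  1 × I: no H
  1 × N: 2 H
  1 × O (charge -1): no H
  Total hydrogens = 12.
Net charge -1.
Molecular formula: C14H12ClIN3O6-

C14H12ClIN3O6-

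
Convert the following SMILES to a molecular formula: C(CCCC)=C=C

Heavy atoms from the SMILES: 7 C.
Implicit hydrogens by atom environment:
  4 × C: 2 H each → 8
  1 × C: 3 H
  1 × C: 1 H
  1 × C: no H
  Total hydrogens = 12.
Molecular formula: C7H12

C7H12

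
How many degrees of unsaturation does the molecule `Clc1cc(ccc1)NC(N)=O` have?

5

Molecular formula from the SMILES: C7H7ClN2O.
DoU = (2C + 2 + N − H − X)/2 = (2·7 + 2 + 2 − 7 − 1)/2 = 10/2 = 5.
(Structurally: 1 ring(s) + 4 π bond(s) = 5.)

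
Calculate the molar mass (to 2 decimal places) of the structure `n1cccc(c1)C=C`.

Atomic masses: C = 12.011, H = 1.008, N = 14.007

105.14

Molecular formula: C7H7N.
M = 7×12.011 + 7×1.008 + 1×14.007 = 105.14 g/mol.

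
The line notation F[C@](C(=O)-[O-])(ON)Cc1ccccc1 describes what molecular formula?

Heavy atoms from the SMILES: 9 C, 1 F, 1 N, 3 O.
Implicit hydrogens by atom environment:
  5 × C (aromatic): 1 H each → 5
  2 × C: no H
  2 × O: no H
  1 × C: 2 H
  1 × C (aromatic): no H
  1 × F: no H
  1 × N: 2 H
  1 × O (charge -1): no H
  Total hydrogens = 9.
Net charge -1.
Molecular formula: C9H9FNO3-

C9H9FNO3-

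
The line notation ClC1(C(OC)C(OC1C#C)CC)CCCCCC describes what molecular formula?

Heavy atoms from the SMILES: 15 C, 1 Cl, 2 O.
Implicit hydrogens by atom environment:
  6 × C: 2 H each → 12
  4 × C: 1 H each → 4
  3 × C: 3 H each → 9
  2 × C: no H
  2 × O: no H
  1 × Cl: no H
  Total hydrogens = 25.
Molecular formula: C15H25ClO2

C15H25ClO2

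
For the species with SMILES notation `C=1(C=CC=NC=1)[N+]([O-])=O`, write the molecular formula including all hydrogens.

Heavy atoms from the SMILES: 5 C, 2 N, 2 O.
Implicit hydrogens by atom environment:
  4 × C (aromatic): 1 H each → 4
  1 × C (aromatic): no H
  1 × N (aromatic): no H
  1 × N (charge +1): no H
  1 × O: no H
  1 × O (charge -1): no H
  Total hydrogens = 4.
Molecular formula: C5H4N2O2

C5H4N2O2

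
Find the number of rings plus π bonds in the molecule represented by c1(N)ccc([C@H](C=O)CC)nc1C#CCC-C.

7

Molecular formula from the SMILES: C14H18N2O.
DoU = (2C + 2 + N − H − X)/2 = (2·14 + 2 + 2 − 18 − 0)/2 = 14/2 = 7.
(Structurally: 1 ring(s) + 6 π bond(s) = 7.)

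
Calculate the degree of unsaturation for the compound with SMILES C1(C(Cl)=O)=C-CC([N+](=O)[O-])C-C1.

4

Molecular formula from the SMILES: C7H8ClNO3.
DoU = (2C + 2 + N − H − X)/2 = (2·7 + 2 + 1 − 8 − 1)/2 = 8/2 = 4.
(Structurally: 1 ring(s) + 3 π bond(s) = 4.)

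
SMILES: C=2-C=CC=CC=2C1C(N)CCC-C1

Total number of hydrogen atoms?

17

Hydrogens are implicit in SMILES; fill each atom to its normal valence:
  5 × C (aromatic): 1 H each → 5
  4 × C: 2 H each → 8
  2 × C: 1 H each → 2
  1 × C (aromatic): no H
  1 × N: 2 H
  Total hydrogens = 17.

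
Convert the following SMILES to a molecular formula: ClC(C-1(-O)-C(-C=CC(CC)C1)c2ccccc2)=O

Heavy atoms from the SMILES: 15 C, 1 Cl, 2 O.
Implicit hydrogens by atom environment:
  5 × C (aromatic): 1 H each → 5
  4 × C: 1 H each → 4
  2 × C: 2 H each → 4
  2 × C: no H
  1 × C: 3 H
  1 × C (aromatic): no H
  1 × Cl: no H
  1 × O: 1 H
  1 × O: no H
  Total hydrogens = 17.
Molecular formula: C15H17ClO2

C15H17ClO2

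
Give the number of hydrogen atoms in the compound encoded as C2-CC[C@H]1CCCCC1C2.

18

Hydrogens are implicit in SMILES; fill each atom to its normal valence:
  8 × C: 2 H each → 16
  2 × C: 1 H each → 2
  Total hydrogens = 18.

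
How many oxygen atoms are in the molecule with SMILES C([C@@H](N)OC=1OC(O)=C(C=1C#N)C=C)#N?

The symbol for oxygen appears 3 times in the SMILES.

3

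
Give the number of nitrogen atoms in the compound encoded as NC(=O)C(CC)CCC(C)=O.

The symbol for nitrogen appears 1 time in the SMILES.

1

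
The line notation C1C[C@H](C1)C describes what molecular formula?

Heavy atoms from the SMILES: 5 C.
Implicit hydrogens by atom environment:
  3 × C: 2 H each → 6
  1 × C: 3 H
  1 × C: 1 H
  Total hydrogens = 10.
Molecular formula: C5H10

C5H10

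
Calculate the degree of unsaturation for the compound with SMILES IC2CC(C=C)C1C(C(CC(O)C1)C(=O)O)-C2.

Molecular formula from the SMILES: C13H19IO3.
DoU = (2C + 2 + N − H − X)/2 = (2·13 + 2 + 0 − 19 − 1)/2 = 8/2 = 4.
(Structurally: 2 ring(s) + 2 π bond(s) = 4.)

4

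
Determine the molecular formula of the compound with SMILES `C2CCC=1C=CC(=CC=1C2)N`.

Heavy atoms from the SMILES: 10 C, 1 N.
Implicit hydrogens by atom environment:
  4 × C: 2 H each → 8
  3 × C (aromatic): 1 H each → 3
  3 × C (aromatic): no H
  1 × N: 2 H
  Total hydrogens = 13.
Molecular formula: C10H13N

C10H13N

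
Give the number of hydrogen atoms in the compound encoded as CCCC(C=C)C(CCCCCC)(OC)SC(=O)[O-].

27

Hydrogens are implicit in SMILES; fill each atom to its normal valence:
  8 × C: 2 H each → 16
  3 × C: 3 H each → 9
  2 × C: 1 H each → 2
  2 × C: no H
  2 × O: no H
  1 × O (charge -1): no H
  1 × S: no H
  Total hydrogens = 27.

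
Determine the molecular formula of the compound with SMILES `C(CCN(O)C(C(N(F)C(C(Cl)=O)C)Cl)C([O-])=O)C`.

Heavy atoms from the SMILES: 10 C, 2 Cl, 1 F, 2 N, 4 O.
Implicit hydrogens by atom environment:
  3 × C: 2 H each → 6
  3 × C: 1 H each → 3
  2 × C: 3 H each → 6
  2 × C: no H
  2 × Cl: no H
  2 × N: no H
  2 × O: no H
  1 × F: no H
  1 × O: 1 H
  1 × O (charge -1): no H
  Total hydrogens = 16.
Net charge -1.
Molecular formula: C10H16Cl2FN2O4-

C10H16Cl2FN2O4-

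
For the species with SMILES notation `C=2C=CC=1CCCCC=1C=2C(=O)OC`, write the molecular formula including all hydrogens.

C12H14O2

Heavy atoms from the SMILES: 12 C, 2 O.
Implicit hydrogens by atom environment:
  4 × C: 2 H each → 8
  3 × C (aromatic): 1 H each → 3
  3 × C (aromatic): no H
  2 × O: no H
  1 × C: 3 H
  1 × C: no H
  Total hydrogens = 14.
Molecular formula: C12H14O2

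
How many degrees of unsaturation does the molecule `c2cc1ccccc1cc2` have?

Molecular formula from the SMILES: C10H8.
DoU = (2C + 2 + N − H − X)/2 = (2·10 + 2 + 0 − 8 − 0)/2 = 14/2 = 7.
(Structurally: 2 ring(s) + 5 π bond(s) = 7.)

7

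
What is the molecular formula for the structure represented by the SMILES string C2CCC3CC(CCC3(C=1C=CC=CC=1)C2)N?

C16H23N

Heavy atoms from the SMILES: 16 C, 1 N.
Implicit hydrogens by atom environment:
  7 × C: 2 H each → 14
  5 × C (aromatic): 1 H each → 5
  2 × C: 1 H each → 2
  1 × C: no H
  1 × C (aromatic): no H
  1 × N: 2 H
  Total hydrogens = 23.
Molecular formula: C16H23N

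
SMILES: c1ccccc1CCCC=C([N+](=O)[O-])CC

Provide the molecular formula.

C13H17NO2

Heavy atoms from the SMILES: 13 C, 1 N, 2 O.
Implicit hydrogens by atom environment:
  5 × C (aromatic): 1 H each → 5
  4 × C: 2 H each → 8
  1 × C: 3 H
  1 × C: 1 H
  1 × C: no H
  1 × C (aromatic): no H
  1 × N (charge +1): no H
  1 × O: no H
  1 × O (charge -1): no H
  Total hydrogens = 17.
Molecular formula: C13H17NO2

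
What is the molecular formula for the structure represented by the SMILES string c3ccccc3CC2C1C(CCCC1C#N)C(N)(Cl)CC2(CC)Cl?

Heavy atoms from the SMILES: 20 C, 2 Cl, 2 N.
Implicit hydrogens by atom environment:
  6 × C: 2 H each → 12
  5 × C (aromatic): 1 H each → 5
  4 × C: 1 H each → 4
  3 × C: no H
  2 × Cl: no H
  1 × C: 3 H
  1 × C (aromatic): no H
  1 × N: 2 H
  1 × N: no H
  Total hydrogens = 26.
Molecular formula: C20H26Cl2N2

C20H26Cl2N2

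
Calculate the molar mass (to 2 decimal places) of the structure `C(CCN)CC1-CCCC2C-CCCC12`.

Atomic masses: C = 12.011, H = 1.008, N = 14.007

Molecular formula: C14H27N.
M = 14×12.011 + 27×1.008 + 1×14.007 = 209.38 g/mol.

209.38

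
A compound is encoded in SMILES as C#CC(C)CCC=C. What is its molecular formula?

Heavy atoms from the SMILES: 8 C.
Implicit hydrogens by atom environment:
  3 × C: 2 H each → 6
  3 × C: 1 H each → 3
  1 × C: 3 H
  1 × C: no H
  Total hydrogens = 12.
Molecular formula: C8H12

C8H12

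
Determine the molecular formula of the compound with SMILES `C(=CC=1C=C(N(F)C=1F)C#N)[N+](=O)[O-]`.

Heavy atoms from the SMILES: 7 C, 2 F, 3 N, 2 O.
Implicit hydrogens by atom environment:
  3 × C (aromatic): no H
  2 × C: 1 H each → 2
  2 × F: no H
  1 × C (aromatic): 1 H
  1 × C: no H
  1 × N (aromatic): no H
  1 × N: no H
  1 × N (charge +1): no H
  1 × O: no H
  1 × O (charge -1): no H
  Total hydrogens = 3.
Molecular formula: C7H3F2N3O2

C7H3F2N3O2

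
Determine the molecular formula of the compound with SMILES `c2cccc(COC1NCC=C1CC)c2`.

C13H17NO

Heavy atoms from the SMILES: 13 C, 1 N, 1 O.
Implicit hydrogens by atom environment:
  5 × C (aromatic): 1 H each → 5
  3 × C: 2 H each → 6
  2 × C: 1 H each → 2
  1 × C: 3 H
  1 × C: no H
  1 × C (aromatic): no H
  1 × N: 1 H
  1 × O: no H
  Total hydrogens = 17.
Molecular formula: C13H17NO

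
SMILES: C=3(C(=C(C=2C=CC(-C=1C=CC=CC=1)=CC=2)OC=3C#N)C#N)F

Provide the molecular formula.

Heavy atoms from the SMILES: 18 C, 1 F, 2 N, 1 O.
Implicit hydrogens by atom environment:
  9 × C (aromatic): 1 H each → 9
  7 × C (aromatic): no H
  2 × C: no H
  2 × N: no H
  1 × F: no H
  1 × O (aromatic): no H
  Total hydrogens = 9.
Molecular formula: C18H9FN2O

C18H9FN2O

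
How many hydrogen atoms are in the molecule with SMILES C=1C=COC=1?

4

Hydrogens are implicit in SMILES; fill each atom to its normal valence:
  4 × C (aromatic): 1 H each → 4
  1 × O (aromatic): no H
  Total hydrogens = 4.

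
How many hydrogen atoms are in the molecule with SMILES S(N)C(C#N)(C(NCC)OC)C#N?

Hydrogens are implicit in SMILES; fill each atom to its normal valence:
  3 × C: no H
  2 × C: 3 H each → 6
  2 × N: no H
  1 × C: 2 H
  1 × C: 1 H
  1 × N: 2 H
  1 × N: 1 H
  1 × O: no H
  1 × S: no H
  Total hydrogens = 12.

12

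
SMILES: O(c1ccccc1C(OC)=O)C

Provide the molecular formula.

Heavy atoms from the SMILES: 9 C, 3 O.
Implicit hydrogens by atom environment:
  4 × C (aromatic): 1 H each → 4
  3 × O: no H
  2 × C: 3 H each → 6
  2 × C (aromatic): no H
  1 × C: no H
  Total hydrogens = 10.
Molecular formula: C9H10O3

C9H10O3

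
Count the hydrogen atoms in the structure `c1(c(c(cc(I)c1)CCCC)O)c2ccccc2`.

17

Hydrogens are implicit in SMILES; fill each atom to its normal valence:
  7 × C (aromatic): 1 H each → 7
  5 × C (aromatic): no H
  3 × C: 2 H each → 6
  1 × C: 3 H
  1 × I: no H
  1 × O: 1 H
  Total hydrogens = 17.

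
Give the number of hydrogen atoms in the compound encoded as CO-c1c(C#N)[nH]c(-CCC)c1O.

Hydrogens are implicit in SMILES; fill each atom to its normal valence:
  4 × C (aromatic): no H
  2 × C: 3 H each → 6
  2 × C: 2 H each → 4
  1 × C: no H
  1 × N (aromatic): 1 H
  1 × N: no H
  1 × O: 1 H
  1 × O: no H
  Total hydrogens = 12.

12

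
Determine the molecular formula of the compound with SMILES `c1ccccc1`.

Heavy atoms from the SMILES: 6 C.
Implicit hydrogens by atom environment:
  6 × C (aromatic): 1 H each → 6
  Total hydrogens = 6.
Molecular formula: C6H6

C6H6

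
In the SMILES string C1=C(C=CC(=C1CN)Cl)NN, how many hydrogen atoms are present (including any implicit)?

Hydrogens are implicit in SMILES; fill each atom to its normal valence:
  3 × C (aromatic): 1 H each → 3
  3 × C (aromatic): no H
  2 × N: 2 H each → 4
  1 × C: 2 H
  1 × Cl: no H
  1 × N: 1 H
  Total hydrogens = 10.

10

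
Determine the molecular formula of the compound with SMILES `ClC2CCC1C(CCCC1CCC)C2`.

Heavy atoms from the SMILES: 13 C, 1 Cl.
Implicit hydrogens by atom environment:
  8 × C: 2 H each → 16
  4 × C: 1 H each → 4
  1 × C: 3 H
  1 × Cl: no H
  Total hydrogens = 23.
Molecular formula: C13H23Cl

C13H23Cl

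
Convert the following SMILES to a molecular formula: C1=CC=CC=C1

Heavy atoms from the SMILES: 6 C.
Implicit hydrogens by atom environment:
  6 × C (aromatic): 1 H each → 6
  Total hydrogens = 6.
Molecular formula: C6H6

C6H6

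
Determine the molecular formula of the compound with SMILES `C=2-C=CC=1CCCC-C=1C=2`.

C10H12

Heavy atoms from the SMILES: 10 C.
Implicit hydrogens by atom environment:
  4 × C: 2 H each → 8
  4 × C (aromatic): 1 H each → 4
  2 × C (aromatic): no H
  Total hydrogens = 12.
Molecular formula: C10H12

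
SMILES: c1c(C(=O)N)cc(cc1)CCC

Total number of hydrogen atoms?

Hydrogens are implicit in SMILES; fill each atom to its normal valence:
  4 × C (aromatic): 1 H each → 4
  2 × C: 2 H each → 4
  2 × C (aromatic): no H
  1 × C: 3 H
  1 × C: no H
  1 × N: 2 H
  1 × O: no H
  Total hydrogens = 13.

13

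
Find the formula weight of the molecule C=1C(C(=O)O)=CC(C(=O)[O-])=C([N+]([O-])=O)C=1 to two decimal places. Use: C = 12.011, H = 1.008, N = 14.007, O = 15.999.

Molecular formula: C8H4NO6-.
M = 8×12.011 + 4×1.008 + 1×14.007 + 6×15.999 = 210.12 g/mol.

210.12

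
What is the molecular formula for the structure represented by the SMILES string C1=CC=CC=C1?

Heavy atoms from the SMILES: 6 C.
Implicit hydrogens by atom environment:
  6 × C (aromatic): 1 H each → 6
  Total hydrogens = 6.
Molecular formula: C6H6

C6H6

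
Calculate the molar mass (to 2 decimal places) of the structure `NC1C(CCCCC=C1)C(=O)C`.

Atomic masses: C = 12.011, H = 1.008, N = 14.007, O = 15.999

167.25

Molecular formula: C10H17NO.
M = 10×12.011 + 17×1.008 + 1×14.007 + 1×15.999 = 167.25 g/mol.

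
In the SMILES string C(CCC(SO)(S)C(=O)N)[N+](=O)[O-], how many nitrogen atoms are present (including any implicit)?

2

The symbol for nitrogen appears 2 times in the SMILES.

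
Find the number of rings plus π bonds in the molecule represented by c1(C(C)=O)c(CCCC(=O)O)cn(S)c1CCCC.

Molecular formula from the SMILES: C14H21NO3S.
DoU = (2C + 2 + N − H − X)/2 = (2·14 + 2 + 1 − 21 − 0)/2 = 10/2 = 5.
(Structurally: 1 ring(s) + 4 π bond(s) = 5.)

5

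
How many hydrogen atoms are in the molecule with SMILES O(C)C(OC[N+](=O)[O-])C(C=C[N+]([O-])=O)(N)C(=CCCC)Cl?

18

Hydrogens are implicit in SMILES; fill each atom to its normal valence:
  4 × C: 1 H each → 4
  4 × O: no H
  3 × C: 2 H each → 6
  2 × C: 3 H each → 6
  2 × C: no H
  2 × N (charge +1): no H
  2 × O (charge -1): no H
  1 × Cl: no H
  1 × N: 2 H
  Total hydrogens = 18.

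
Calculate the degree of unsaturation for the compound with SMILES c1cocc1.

3

Molecular formula from the SMILES: C4H4O.
DoU = (2C + 2 + N − H − X)/2 = (2·4 + 2 + 0 − 4 − 0)/2 = 6/2 = 3.
(Structurally: 1 ring(s) + 2 π bond(s) = 3.)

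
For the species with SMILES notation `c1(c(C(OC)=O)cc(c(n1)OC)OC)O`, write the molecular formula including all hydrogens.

Heavy atoms from the SMILES: 9 C, 1 N, 5 O.
Implicit hydrogens by atom environment:
  4 × C (aromatic): no H
  4 × O: no H
  3 × C: 3 H each → 9
  1 × C (aromatic): 1 H
  1 × C: no H
  1 × N (aromatic): no H
  1 × O: 1 H
  Total hydrogens = 11.
Molecular formula: C9H11NO5

C9H11NO5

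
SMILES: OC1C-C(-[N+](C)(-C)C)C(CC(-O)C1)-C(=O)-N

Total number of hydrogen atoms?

23

Hydrogens are implicit in SMILES; fill each atom to its normal valence:
  4 × C: 1 H each → 4
  3 × C: 3 H each → 9
  3 × C: 2 H each → 6
  2 × O: 1 H each → 2
  1 × C: no H
  1 × N: 2 H
  1 × N (charge +1): no H
  1 × O: no H
  Total hydrogens = 23.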